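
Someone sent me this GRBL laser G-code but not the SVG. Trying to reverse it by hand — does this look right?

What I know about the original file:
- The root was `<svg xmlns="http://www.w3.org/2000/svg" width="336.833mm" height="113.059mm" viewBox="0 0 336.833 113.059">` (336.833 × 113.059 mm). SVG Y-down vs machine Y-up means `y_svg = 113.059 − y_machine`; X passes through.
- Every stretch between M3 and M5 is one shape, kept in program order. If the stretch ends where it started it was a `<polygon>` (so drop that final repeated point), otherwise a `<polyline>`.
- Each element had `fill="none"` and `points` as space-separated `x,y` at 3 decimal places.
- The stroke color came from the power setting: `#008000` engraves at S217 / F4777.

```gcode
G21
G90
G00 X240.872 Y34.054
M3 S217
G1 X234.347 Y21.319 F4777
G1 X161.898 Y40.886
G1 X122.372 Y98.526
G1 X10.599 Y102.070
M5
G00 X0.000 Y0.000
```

<svg xmlns="http://www.w3.org/2000/svg" width="336.833mm" height="113.059mm" viewBox="0 0 336.833 113.059">
  <polyline points="240.872,79.005 234.347,91.740 161.898,72.173 122.372,14.533 10.599,10.989" fill="none" stroke="#008000"/>
</svg>

Each laser-on run becomes one SVG element. Flip Y back into SVG space with y_svg = 113.059 − y_machine. Every run uses S217, so all elements get stroke `#008000` (engrave).

Run 1: The run is open, so emit a `<polyline>` with points (Y-flipped): 240.872,79.005 234.347,91.740 161.898,72.173 122.372,14.533 10.599,10.989.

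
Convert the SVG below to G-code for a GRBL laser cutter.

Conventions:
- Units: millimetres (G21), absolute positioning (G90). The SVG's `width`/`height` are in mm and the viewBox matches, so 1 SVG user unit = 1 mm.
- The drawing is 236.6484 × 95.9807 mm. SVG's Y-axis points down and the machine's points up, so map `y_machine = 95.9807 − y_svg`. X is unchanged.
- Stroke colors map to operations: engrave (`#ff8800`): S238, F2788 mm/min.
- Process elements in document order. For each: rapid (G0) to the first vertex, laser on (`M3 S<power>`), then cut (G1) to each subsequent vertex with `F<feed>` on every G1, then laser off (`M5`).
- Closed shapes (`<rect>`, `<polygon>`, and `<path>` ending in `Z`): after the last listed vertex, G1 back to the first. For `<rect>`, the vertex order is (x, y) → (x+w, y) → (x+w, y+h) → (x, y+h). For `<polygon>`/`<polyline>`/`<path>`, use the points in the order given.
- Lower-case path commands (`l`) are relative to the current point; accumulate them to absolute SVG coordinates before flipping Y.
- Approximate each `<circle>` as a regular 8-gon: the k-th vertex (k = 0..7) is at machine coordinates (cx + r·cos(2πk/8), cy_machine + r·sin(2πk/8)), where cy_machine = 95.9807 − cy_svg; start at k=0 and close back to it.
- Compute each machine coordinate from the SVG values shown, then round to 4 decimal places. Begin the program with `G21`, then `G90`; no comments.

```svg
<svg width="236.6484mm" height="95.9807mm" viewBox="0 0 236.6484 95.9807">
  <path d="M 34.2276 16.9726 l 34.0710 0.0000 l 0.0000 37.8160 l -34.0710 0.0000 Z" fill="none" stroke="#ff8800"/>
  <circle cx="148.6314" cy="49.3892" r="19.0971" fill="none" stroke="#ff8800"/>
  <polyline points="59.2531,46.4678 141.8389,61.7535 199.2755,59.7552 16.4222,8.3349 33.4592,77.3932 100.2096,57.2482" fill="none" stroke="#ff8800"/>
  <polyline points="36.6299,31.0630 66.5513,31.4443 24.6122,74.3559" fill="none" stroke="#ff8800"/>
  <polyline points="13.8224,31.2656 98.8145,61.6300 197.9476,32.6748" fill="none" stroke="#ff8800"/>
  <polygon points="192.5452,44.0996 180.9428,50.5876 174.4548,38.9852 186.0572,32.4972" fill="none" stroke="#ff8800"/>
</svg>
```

G21
G90
G0 X34.2276 Y79.0081
M3 S238
G1 X68.2986 Y79.0081 F2788
G1 X68.2986 Y41.1921 F2788
G1 X34.2276 Y41.1921 F2788
G1 X34.2276 Y79.0081 F2788
M5
G0 X167.7285 Y46.5915
M3 S238
G1 X162.1351 Y60.0952 F2788
G1 X148.6314 Y65.6886 F2788
G1 X135.1277 Y60.0952 F2788
G1 X129.5343 Y46.5915 F2788
G1 X135.1277 Y33.0878 F2788
G1 X148.6314 Y27.4944 F2788
G1 X162.1351 Y33.0878 F2788
G1 X167.7285 Y46.5915 F2788
M5
G0 X59.2531 Y49.5129
M3 S238
G1 X141.8389 Y34.2272 F2788
G1 X199.2755 Y36.2255 F2788
G1 X16.4222 Y87.6458 F2788
G1 X33.4592 Y18.5875 F2788
G1 X100.2096 Y38.7325 F2788
M5
G0 X36.6299 Y64.9177
M3 S238
G1 X66.5513 Y64.5364 F2788
G1 X24.6122 Y21.6248 F2788
M5
G0 X13.8224 Y64.7151
M3 S238
G1 X98.8145 Y34.3507 F2788
G1 X197.9476 Y63.3059 F2788
M5
G0 X192.5452 Y51.8811
M3 S238
G1 X180.9428 Y45.3931 F2788
G1 X174.4548 Y56.9955 F2788
G1 X186.0572 Y63.4835 F2788
G1 X192.5452 Y51.8811 F2788
M5

Since the viewBox matches the mm dimensions, user units are millimetres directly. The only transform is the Y-flip y_m = 95.9807 − y_svg.

Shape 1 is a rectangle drawn with `<path>`. Its stroke #ff8800 means engrave at S238, F2788. After flipping Y the toolpath is (34.2276,79.0081) → (68.2986,79.0081) → (68.2986,41.1921) → (34.2276,41.1921) → (34.2276,79.0081), returning to the start.

Shape 2 is a circle drawn with `<circle>`. Its stroke #ff8800 means engrave at S238, F2788. After flipping Y the toolpath is (167.7285,46.5915) → (162.1351,60.0952) → (148.6314,65.6886) → (135.1277,60.0952) → (129.5343,46.5915) → (135.1277,33.0878) → (148.6314,27.4944) → (162.1351,33.0878) → (167.7285,46.5915), returning to the start.

Shape 3 is a open polyline drawn with `<polyline>`. Its stroke #ff8800 means engrave at S238, F2788. After flipping Y the toolpath is (59.2531,49.5129) → (141.8389,34.2272) → (199.2755,36.2255) → (16.4222,87.6458) → (33.4592,18.5875) → (100.2096,38.7325).

Shape 4 is a open polyline drawn with `<polyline>`. Its stroke #ff8800 means engrave at S238, F2788. After flipping Y the toolpath is (36.6299,64.9177) → (66.5513,64.5364) → (24.6122,21.6248).

Shape 5 is a open polyline drawn with `<polyline>`. Its stroke #ff8800 means engrave at S238, F2788. After flipping Y the toolpath is (13.8224,64.7151) → (98.8145,34.3507) → (197.9476,63.3059).

Shape 6 is a regular polygon drawn with `<polygon>`. Its stroke #ff8800 means engrave at S238, F2788. After flipping Y the toolpath is (192.5452,51.8811) → (180.9428,45.3931) → (174.4548,56.9955) → (186.0572,63.4835) → (192.5452,51.8811), returning to the start.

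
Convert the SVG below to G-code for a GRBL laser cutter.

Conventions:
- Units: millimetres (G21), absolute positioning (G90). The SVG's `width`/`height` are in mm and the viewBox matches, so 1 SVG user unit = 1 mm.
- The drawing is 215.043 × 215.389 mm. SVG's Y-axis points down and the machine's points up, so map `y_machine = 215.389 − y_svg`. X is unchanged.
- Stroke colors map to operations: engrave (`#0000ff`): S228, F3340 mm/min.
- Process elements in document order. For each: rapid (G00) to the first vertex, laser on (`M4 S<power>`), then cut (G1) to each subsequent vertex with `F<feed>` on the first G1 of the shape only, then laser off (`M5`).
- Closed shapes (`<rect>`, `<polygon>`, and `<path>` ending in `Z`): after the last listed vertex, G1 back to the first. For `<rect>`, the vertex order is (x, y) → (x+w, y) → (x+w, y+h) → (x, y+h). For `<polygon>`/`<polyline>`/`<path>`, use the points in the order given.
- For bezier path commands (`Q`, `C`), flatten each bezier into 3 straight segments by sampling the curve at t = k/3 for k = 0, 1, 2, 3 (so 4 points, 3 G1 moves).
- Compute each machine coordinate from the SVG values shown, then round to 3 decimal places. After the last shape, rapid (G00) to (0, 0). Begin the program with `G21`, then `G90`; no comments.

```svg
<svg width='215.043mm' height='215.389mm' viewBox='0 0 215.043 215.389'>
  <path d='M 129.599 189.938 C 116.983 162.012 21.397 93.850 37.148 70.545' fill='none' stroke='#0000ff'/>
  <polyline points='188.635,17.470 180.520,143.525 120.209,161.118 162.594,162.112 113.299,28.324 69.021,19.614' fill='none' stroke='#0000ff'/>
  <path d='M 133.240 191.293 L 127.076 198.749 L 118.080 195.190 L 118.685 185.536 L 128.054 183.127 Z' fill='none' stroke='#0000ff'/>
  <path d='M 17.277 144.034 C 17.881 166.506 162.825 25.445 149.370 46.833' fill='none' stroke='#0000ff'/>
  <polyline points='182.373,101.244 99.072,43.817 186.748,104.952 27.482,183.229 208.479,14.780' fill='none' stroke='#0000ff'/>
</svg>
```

1 u = 1 mm; y_m = 215.389 − y.

[1] `<path>` cubic bezier, #0000ff→engrave S228 F3340: (129.599,25.451) → (96.523,63.637) → (51.313,109.738) → (37.148,144.844)

[2] `<polyline>` open polyline, #0000ff→engrave S228 F3340: (188.635,197.919) → (180.520,71.864) → (120.209,54.271) → (162.594,53.277) → (113.299,187.065) → (69.021,195.775)

[3] `<path>` regular polygon, #0000ff→engrave S228 F3340: (133.240,24.096) → (127.076,16.640) → (118.080,20.199) → (118.685,29.853) → (128.054,32.262) → (133.240,24.096) (closed)

[4] `<path>` cubic bezier, #0000ff→engrave S228 F3340: (17.277,71.355) → (54.782,91.321) → (121.238,147.868) → (149.370,168.556)

[5] `<polyline>` open polyline, #0000ff→engrave S228 F3340: (182.373,114.145) → (99.072,171.572) → (186.748,110.437) → (27.482,32.160) → (208.479,200.609)

G21
G90
G00 X129.599 Y25.451
M4 S228
G1 X96.523 Y63.637 F3340
G1 X51.313 Y109.738
G1 X37.148 Y144.844
M5
G00 X188.635 Y197.919
M4 S228
G1 X180.520 Y71.864 F3340
G1 X120.209 Y54.271
G1 X162.594 Y53.277
G1 X113.299 Y187.065
G1 X69.021 Y195.775
M5
G00 X133.240 Y24.096
M4 S228
G1 X127.076 Y16.640 F3340
G1 X118.080 Y20.199
G1 X118.685 Y29.853
G1 X128.054 Y32.262
G1 X133.240 Y24.096
M5
G00 X17.277 Y71.355
M4 S228
G1 X54.782 Y91.321 F3340
G1 X121.238 Y147.868
G1 X149.370 Y168.556
M5
G00 X182.373 Y114.145
M4 S228
G1 X99.072 Y171.572 F3340
G1 X186.748 Y110.437
G1 X27.482 Y32.160
G1 X208.479 Y200.609
M5
G00 X0.000 Y0.000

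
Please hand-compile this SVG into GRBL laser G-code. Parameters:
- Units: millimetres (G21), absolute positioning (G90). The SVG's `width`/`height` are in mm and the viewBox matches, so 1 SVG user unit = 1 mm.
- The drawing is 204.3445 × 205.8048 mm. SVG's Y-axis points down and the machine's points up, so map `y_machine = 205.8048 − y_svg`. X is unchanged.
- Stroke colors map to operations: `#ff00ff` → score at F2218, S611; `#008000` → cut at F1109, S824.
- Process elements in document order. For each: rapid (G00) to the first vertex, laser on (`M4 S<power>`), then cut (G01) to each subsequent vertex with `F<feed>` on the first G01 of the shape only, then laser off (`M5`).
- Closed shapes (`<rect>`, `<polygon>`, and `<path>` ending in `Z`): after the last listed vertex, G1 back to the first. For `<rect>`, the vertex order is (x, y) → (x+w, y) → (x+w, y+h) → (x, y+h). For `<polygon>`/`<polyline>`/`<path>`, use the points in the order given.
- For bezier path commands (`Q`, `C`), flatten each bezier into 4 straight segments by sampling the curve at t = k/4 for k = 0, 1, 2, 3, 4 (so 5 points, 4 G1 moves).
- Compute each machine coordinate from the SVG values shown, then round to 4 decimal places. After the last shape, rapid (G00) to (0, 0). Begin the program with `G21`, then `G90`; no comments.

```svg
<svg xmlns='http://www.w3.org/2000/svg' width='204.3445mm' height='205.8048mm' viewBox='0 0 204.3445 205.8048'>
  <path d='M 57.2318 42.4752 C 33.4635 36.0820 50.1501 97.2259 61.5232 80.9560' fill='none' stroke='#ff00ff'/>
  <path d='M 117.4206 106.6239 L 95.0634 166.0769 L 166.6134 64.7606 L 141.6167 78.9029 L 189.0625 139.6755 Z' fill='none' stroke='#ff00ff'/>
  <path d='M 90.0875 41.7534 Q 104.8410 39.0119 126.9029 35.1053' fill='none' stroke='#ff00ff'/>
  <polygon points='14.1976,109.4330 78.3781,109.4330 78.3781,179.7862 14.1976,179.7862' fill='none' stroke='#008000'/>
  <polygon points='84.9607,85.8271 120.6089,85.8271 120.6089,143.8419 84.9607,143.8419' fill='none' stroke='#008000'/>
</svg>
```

G21
G90
G00 X57.2318 Y163.3296
M4 S611
G01 X46.2757 Y157.7262 F2218
G01 X46.1995 Y140.3854
G01 X52.7122 Y124.8966
G01 X61.5232 Y124.8488
M5
G00 X117.4206 Y99.1809
M4 S611
G01 X95.0634 Y39.7279 F2218
G01 X166.6134 Y141.0442
G01 X141.6167 Y126.9019
G01 X189.0625 Y66.1293
G01 X117.4206 Y99.1809
M5
G00 X90.0875 Y164.0514
M4 S611
G01 X97.9210 Y165.4950 F2218
G01 X106.6681 Y167.0842
G01 X116.3287 Y168.8190
G01 X126.9029 Y170.6995
M5
G00 X14.1976 Y96.3718
M4 S824
G01 X78.3781 Y96.3718 F1109
G01 X78.3781 Y26.0186
G01 X14.1976 Y26.0186
G01 X14.1976 Y96.3718
M5
G00 X84.9607 Y119.9777
M4 S824
G01 X120.6089 Y119.9777 F1109
G01 X120.6089 Y61.9629
G01 X84.9607 Y61.9629
G01 X84.9607 Y119.9777
M5
G00 X0.0000 Y0.0000

Since the viewBox matches the mm dimensions, user units are millimetres directly. The only transform is the Y-flip y_m = 205.8048 − y_svg.

Shape 1 is a cubic bezier drawn with `<path>`. Its stroke #ff00ff means score at S611, F2218. After flipping Y the toolpath is (57.2318,163.3296) → (46.2757,157.7262) → (46.1995,140.3854) → (52.7122,124.8966) → (61.5232,124.8488).

Shape 2 is a closed polygon drawn with `<path>`. Its stroke #ff00ff means score at S611, F2218. After flipping Y the toolpath is (117.4206,99.1809) → (95.0634,39.7279) → (166.6134,141.0442) → (141.6167,126.9019) → (189.0625,66.1293) → (117.4206,99.1809), returning to the start.

Shape 3 is a quadratic bezier drawn with `<path>`. Its stroke #ff00ff means score at S611, F2218. After flipping Y the toolpath is (90.0875,164.0514) → (97.9210,165.4950) → (106.6681,167.0842) → (116.3287,168.8190) → (126.9029,170.6995).

Shape 4 is a rectangle drawn with `<polygon>`. Its stroke #008000 means cut at S824, F1109. After flipping Y the toolpath is (14.1976,96.3718) → (78.3781,96.3718) → (78.3781,26.0186) → (14.1976,26.0186) → (14.1976,96.3718), returning to the start.

Shape 5 is a rectangle drawn with `<polygon>`. Its stroke #008000 means cut at S824, F1109. After flipping Y the toolpath is (84.9607,119.9777) → (120.6089,119.9777) → (120.6089,61.9629) → (84.9607,61.9629) → (84.9607,119.9777), returning to the start.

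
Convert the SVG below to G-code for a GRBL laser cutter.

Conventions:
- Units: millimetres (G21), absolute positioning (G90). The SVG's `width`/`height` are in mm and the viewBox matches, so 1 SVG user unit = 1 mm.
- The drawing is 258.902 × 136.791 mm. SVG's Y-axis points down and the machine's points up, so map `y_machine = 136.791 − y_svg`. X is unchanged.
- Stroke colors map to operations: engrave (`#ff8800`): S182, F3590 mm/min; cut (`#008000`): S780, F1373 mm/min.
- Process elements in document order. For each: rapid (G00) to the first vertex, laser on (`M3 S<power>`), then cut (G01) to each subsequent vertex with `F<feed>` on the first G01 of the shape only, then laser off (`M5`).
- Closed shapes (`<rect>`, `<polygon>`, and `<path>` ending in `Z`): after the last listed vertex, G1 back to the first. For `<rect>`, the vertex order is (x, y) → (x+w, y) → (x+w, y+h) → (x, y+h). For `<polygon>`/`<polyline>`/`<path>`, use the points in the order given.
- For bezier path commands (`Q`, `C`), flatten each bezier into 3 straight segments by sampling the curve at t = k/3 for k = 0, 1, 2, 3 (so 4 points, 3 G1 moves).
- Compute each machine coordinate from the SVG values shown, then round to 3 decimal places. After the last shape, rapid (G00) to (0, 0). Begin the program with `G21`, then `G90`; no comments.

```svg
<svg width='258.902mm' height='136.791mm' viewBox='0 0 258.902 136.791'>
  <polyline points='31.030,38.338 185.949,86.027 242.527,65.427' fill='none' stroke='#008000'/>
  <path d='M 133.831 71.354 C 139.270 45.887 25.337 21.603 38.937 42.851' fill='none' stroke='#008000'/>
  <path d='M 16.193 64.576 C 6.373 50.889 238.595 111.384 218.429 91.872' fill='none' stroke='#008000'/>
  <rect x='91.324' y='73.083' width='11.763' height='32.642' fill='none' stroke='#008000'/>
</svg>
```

Since the viewBox matches the mm dimensions, user units are millimetres directly. The only transform is the Y-flip y_m = 136.791 − y_svg.

Shape 1 is a open polyline drawn with `<polyline>`. Its stroke #008000 means cut at S780, F1373. After flipping Y the toolpath is (31.030,98.453) → (185.949,50.764) → (242.527,71.364).

Shape 2 is a cubic bezier drawn with `<path>`. Its stroke #008000 means cut at S780, F1373. After flipping Y the toolpath is (133.831,65.437) → (108.624,88.867) → (58.703,101.653) → (38.937,93.940).

Shape 3 is a cubic bezier drawn with `<path>`. Its stroke #008000 means cut at S780, F1373. After flipping Y the toolpath is (16.193,72.215) → (68.741,66.885) → (172.778,46.365) → (218.429,44.919).

Shape 4 is a rectangle drawn with `<rect>`. Its stroke #008000 means cut at S780, F1373. After flipping Y the toolpath is (91.324,63.708) → (103.087,63.708) → (103.087,31.066) → (91.324,31.066) → (91.324,63.708), returning to the start.

G21
G90
G00 X31.030 Y98.453
M3 S780
G01 X185.949 Y50.764 F1373
G01 X242.527 Y71.364
M5
G00 X133.831 Y65.437
M3 S780
G01 X108.624 Y88.867 F1373
G01 X58.703 Y101.653
G01 X38.937 Y93.940
M5
G00 X16.193 Y72.215
M3 S780
G01 X68.741 Y66.885 F1373
G01 X172.778 Y46.365
G01 X218.429 Y44.919
M5
G00 X91.324 Y63.708
M3 S780
G01 X103.087 Y63.708 F1373
G01 X103.087 Y31.066
G01 X91.324 Y31.066
G01 X91.324 Y63.708
M5
G00 X0.000 Y0.000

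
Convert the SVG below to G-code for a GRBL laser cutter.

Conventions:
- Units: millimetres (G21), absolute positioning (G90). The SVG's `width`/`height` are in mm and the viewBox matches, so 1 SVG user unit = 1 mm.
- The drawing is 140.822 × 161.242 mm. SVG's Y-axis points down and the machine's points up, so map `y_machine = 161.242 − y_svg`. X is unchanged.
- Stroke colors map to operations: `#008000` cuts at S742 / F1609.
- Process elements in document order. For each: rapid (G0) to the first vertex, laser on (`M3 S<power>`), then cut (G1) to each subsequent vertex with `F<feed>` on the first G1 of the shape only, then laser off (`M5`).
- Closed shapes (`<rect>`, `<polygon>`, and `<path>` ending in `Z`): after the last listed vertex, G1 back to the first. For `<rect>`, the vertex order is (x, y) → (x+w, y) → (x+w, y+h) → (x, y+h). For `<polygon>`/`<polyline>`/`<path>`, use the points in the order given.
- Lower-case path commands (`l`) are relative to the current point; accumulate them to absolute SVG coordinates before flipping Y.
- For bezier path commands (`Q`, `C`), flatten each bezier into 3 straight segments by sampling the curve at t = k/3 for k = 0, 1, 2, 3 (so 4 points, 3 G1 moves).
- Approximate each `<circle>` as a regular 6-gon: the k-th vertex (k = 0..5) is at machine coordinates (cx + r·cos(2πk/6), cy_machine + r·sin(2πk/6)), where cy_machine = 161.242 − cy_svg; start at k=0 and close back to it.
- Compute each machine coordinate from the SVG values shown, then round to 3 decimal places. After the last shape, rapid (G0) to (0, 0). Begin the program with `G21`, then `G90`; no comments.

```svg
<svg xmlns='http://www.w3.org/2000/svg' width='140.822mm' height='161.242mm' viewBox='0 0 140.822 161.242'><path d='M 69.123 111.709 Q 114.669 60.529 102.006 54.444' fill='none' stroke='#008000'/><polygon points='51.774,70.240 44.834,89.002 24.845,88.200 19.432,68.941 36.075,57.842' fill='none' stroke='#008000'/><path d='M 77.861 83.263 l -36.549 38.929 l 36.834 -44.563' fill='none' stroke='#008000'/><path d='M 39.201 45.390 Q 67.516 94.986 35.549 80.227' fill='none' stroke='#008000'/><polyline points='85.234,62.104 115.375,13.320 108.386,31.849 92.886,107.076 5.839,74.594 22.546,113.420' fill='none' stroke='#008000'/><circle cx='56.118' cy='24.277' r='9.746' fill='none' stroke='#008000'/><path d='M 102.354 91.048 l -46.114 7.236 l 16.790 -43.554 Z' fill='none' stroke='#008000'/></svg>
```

viewBox `0 0 140.822 161.242` with mm width/height → 1 unit = 1 mm. Flip: y_m = 161.242 − y_svg.

**Shape 1** — `<path>` quadratic bezier, stroke `#008000` → cut (S742, F1609). Control points (SVG): P0=(69.123,111.709), P1=(114.669,60.529), P2=(102.006,54.444); sampled at t=k/3. Machine vertices: (69.123,49.533) → (93.019,78.642) → (103.980,97.731) → (102.006,106.798). Open path.

**Shape 2** — `<polygon>` regular polygon, stroke `#008000` → cut (S742, F1609). Machine vertices: (51.774,91.002) → (44.834,72.240) → (24.845,73.042) → (19.432,92.301) → (36.075,103.400) → (51.774,91.002). Closed: final G1 returns to the first vertex.

**Shape 3** — `<path>` open polyline, stroke `#008000` → cut (S742, F1609). Machine vertices: (77.861,77.979) → (41.312,39.050) → (78.146,83.613). Open path.

**Shape 4** — `<path>` quadratic bezier, stroke `#008000` → cut (S742, F1609). Control points (SVG): P0=(39.201,45.390), P1=(67.516,94.986), P2=(35.549,80.227); sampled at t=k/3. Machine vertices: (39.201,115.852) → (51.380,89.939) → (50.162,78.326) → (35.549,81.015). Open path.

**Shape 5** — `<polyline>` open polyline, stroke `#008000` → cut (S742, F1609). Machine vertices: (85.234,99.138) → (115.375,147.922) → (108.386,129.393) → (92.886,54.166) → (5.839,86.648) → (22.546,47.822). Open path.

**Shape 6** — `<circle>` circle, stroke `#008000` → cut (S742, F1609). Machine vertices: (65.864,136.965) → (60.991,145.405) → (51.245,145.405) → (46.372,136.965) → (51.245,128.525) → (60.991,128.525) → (65.864,136.965). Closed: final G1 returns to the first vertex.

**Shape 7** — `<path>` regular polygon, stroke `#008000` → cut (S742, F1609). Machine vertices: (102.354,70.194) → (56.240,62.958) → (73.030,106.512) → (102.354,70.194). Closed: final G1 returns to the first vertex.

G21
G90
G0 X69.123 Y49.533
M3 S742
G1 X93.019 Y78.642 F1609
G1 X103.980 Y97.731
G1 X102.006 Y106.798
M5
G0 X51.774 Y91.002
M3 S742
G1 X44.834 Y72.240 F1609
G1 X24.845 Y73.042
G1 X19.432 Y92.301
G1 X36.075 Y103.400
G1 X51.774 Y91.002
M5
G0 X77.861 Y77.979
M3 S742
G1 X41.312 Y39.050 F1609
G1 X78.146 Y83.613
M5
G0 X39.201 Y115.852
M3 S742
G1 X51.380 Y89.939 F1609
G1 X50.162 Y78.326
G1 X35.549 Y81.015
M5
G0 X85.234 Y99.138
M3 S742
G1 X115.375 Y147.922 F1609
G1 X108.386 Y129.393
G1 X92.886 Y54.166
G1 X5.839 Y86.648
G1 X22.546 Y47.822
M5
G0 X65.864 Y136.965
M3 S742
G1 X60.991 Y145.405 F1609
G1 X51.245 Y145.405
G1 X46.372 Y136.965
G1 X51.245 Y128.525
G1 X60.991 Y128.525
G1 X65.864 Y136.965
M5
G0 X102.354 Y70.194
M3 S742
G1 X56.240 Y62.958 F1609
G1 X73.030 Y106.512
G1 X102.354 Y70.194
M5
G0 X0.000 Y0.000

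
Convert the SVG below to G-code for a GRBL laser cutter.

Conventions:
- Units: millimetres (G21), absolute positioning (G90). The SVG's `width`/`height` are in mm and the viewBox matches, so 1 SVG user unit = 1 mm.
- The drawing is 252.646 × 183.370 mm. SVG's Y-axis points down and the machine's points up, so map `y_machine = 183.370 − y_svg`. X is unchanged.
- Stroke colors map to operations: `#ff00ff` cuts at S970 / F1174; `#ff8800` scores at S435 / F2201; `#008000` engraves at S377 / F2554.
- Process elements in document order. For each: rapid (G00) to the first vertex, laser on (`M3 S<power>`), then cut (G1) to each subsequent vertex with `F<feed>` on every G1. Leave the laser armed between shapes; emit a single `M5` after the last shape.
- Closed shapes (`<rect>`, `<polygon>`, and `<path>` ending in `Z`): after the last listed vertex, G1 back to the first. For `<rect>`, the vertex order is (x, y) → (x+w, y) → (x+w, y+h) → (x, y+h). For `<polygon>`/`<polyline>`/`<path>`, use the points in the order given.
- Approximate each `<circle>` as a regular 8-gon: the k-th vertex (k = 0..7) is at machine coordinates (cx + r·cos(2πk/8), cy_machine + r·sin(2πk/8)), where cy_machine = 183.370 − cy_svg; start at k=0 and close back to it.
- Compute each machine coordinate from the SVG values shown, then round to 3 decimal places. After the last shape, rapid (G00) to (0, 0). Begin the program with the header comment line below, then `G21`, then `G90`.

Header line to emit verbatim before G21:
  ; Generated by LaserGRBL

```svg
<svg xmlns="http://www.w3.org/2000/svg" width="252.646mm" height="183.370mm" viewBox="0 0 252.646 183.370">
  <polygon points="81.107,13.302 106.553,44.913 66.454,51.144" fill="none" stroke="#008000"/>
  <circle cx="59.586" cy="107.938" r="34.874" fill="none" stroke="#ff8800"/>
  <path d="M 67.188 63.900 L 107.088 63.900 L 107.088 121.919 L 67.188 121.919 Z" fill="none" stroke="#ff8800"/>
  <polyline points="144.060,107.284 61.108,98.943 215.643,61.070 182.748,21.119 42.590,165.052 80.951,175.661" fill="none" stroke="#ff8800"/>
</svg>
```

Since the viewBox matches the mm dimensions, user units are millimetres directly. The only transform is the Y-flip y_m = 183.370 − y_svg.

Shape 1 is a regular polygon drawn with `<polygon>`. Its stroke #008000 means engrave at S377, F2554. After flipping Y the toolpath is (81.107,170.068) → (106.553,138.457) → (66.454,132.226) → (81.107,170.068), returning to the start.

Shape 2 is a circle drawn with `<circle>`. Its stroke #ff8800 means score at S435, F2201. After flipping Y the toolpath is (94.460,75.432) → (84.246,100.092) → (59.586,110.306) → (34.926,100.092) → (24.712,75.432) → (34.926,50.772) → (59.586,40.558) → (84.246,50.772) → (94.460,75.432), returning to the start.

Shape 3 is a rectangle drawn with `<path>`. Its stroke #ff8800 means score at S435, F2201. After flipping Y the toolpath is (67.188,119.470) → (107.088,119.470) → (107.088,61.451) → (67.188,61.451) → (67.188,119.470), returning to the start.

Shape 4 is a open polyline drawn with `<polyline>`. Its stroke #ff8800 means score at S435, F2201. After flipping Y the toolpath is (144.060,76.086) → (61.108,84.427) → (215.643,122.300) → (182.748,162.251) → (42.590,18.318) → (80.951,7.709).

; Generated by LaserGRBL
G21
G90
G00 X81.107 Y170.068
M3 S377
G1 X106.553 Y138.457 F2554
G1 X66.454 Y132.226 F2554
G1 X81.107 Y170.068 F2554
G00 X94.460 Y75.432
M3 S435
G1 X84.246 Y100.092 F2201
G1 X59.586 Y110.306 F2201
G1 X34.926 Y100.092 F2201
G1 X24.712 Y75.432 F2201
G1 X34.926 Y50.772 F2201
G1 X59.586 Y40.558 F2201
G1 X84.246 Y50.772 F2201
G1 X94.460 Y75.432 F2201
G00 X67.188 Y119.470
M3 S435
G1 X107.088 Y119.470 F2201
G1 X107.088 Y61.451 F2201
G1 X67.188 Y61.451 F2201
G1 X67.188 Y119.470 F2201
G00 X144.060 Y76.086
M3 S435
G1 X61.108 Y84.427 F2201
G1 X215.643 Y122.300 F2201
G1 X182.748 Y162.251 F2201
G1 X42.590 Y18.318 F2201
G1 X80.951 Y7.709 F2201
M5
G00 X0.000 Y0.000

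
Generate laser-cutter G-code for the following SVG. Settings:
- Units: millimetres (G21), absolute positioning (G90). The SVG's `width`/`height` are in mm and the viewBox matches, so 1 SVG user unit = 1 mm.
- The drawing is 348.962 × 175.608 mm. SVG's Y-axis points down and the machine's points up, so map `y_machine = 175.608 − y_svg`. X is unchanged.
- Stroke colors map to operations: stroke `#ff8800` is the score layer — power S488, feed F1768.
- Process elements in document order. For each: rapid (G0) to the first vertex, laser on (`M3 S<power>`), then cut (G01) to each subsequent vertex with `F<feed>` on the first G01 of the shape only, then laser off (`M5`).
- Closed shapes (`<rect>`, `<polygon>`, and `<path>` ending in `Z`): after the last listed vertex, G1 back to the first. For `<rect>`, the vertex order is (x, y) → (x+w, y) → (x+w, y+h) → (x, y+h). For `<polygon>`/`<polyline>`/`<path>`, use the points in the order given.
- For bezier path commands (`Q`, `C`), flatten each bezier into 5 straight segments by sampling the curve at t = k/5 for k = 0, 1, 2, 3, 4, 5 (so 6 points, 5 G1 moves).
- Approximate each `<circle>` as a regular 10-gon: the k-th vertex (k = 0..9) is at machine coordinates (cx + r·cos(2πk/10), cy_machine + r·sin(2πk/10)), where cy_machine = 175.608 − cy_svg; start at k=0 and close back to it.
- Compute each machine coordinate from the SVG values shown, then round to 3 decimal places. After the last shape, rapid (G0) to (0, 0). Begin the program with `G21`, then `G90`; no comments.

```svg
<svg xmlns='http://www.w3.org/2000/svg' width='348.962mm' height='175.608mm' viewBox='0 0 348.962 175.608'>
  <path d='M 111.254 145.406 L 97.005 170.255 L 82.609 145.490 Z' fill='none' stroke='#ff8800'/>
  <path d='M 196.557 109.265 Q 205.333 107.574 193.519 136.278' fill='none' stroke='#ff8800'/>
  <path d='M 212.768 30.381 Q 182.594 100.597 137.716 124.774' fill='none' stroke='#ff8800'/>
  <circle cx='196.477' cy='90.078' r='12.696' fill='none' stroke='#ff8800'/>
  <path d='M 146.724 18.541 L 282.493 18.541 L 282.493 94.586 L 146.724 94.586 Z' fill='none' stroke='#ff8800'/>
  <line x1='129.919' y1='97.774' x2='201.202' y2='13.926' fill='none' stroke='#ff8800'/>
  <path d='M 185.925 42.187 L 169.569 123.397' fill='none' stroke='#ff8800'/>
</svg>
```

G21
G90
G0 X111.254 Y30.202
M3 S488
G01 X97.005 Y5.353 F1768
G01 X82.609 Y30.118
G01 X111.254 Y30.202
M5
G0 X196.557 Y66.343
M3 S488
G01 X199.244 Y65.804 F1768
G01 X200.283 Y62.833
G01 X199.676 Y57.430
G01 X197.421 Y49.596
G01 X193.519 Y39.330
M5
G0 X212.768 Y145.227
M3 S488
G01 X200.110 Y118.982 F1768
G01 X186.276 Y96.420
G01 X171.266 Y77.542
G01 X155.079 Y62.346
G01 X137.716 Y50.834
M5
G0 X209.173 Y85.530
M3 S488
G01 X206.748 Y92.993 F1768
G01 X200.400 Y97.605
G01 X192.554 Y97.605
G01 X186.206 Y92.993
G01 X183.781 Y85.530
G01 X186.206 Y78.067
G01 X192.554 Y73.455
G01 X200.400 Y73.455
G01 X206.748 Y78.067
G01 X209.173 Y85.530
M5
G0 X146.724 Y157.067
M3 S488
G01 X282.493 Y157.067 F1768
G01 X282.493 Y81.022
G01 X146.724 Y81.022
G01 X146.724 Y157.067
M5
G0 X129.919 Y77.834
M3 S488
G01 X201.202 Y161.682 F1768
M5
G0 X185.925 Y133.421
M3 S488
G01 X169.569 Y52.211 F1768
M5
G0 X0.000 Y0.000

Since the viewBox matches the mm dimensions, user units are millimetres directly. The only transform is the Y-flip y_m = 175.608 − y_svg.

Shape 1 is a regular polygon drawn with `<path>`. Its stroke #ff8800 means score at S488, F1768. After flipping Y the toolpath is (111.254,30.202) → (97.005,5.353) → (82.609,30.118) → (111.254,30.202), returning to the start.

Shape 2 is a quadratic bezier drawn with `<path>`. Its stroke #ff8800 means score at S488, F1768. After flipping Y the toolpath is (196.557,66.343) → (199.244,65.804) → (200.283,62.833) → (199.676,57.430) → (197.421,49.596) → (193.519,39.330).

Shape 3 is a quadratic bezier drawn with `<path>`. Its stroke #ff8800 means score at S488, F1768. After flipping Y the toolpath is (212.768,145.227) → (200.110,118.982) → (186.276,96.420) → (171.266,77.542) → (155.079,62.346) → (137.716,50.834).

Shape 4 is a circle drawn with `<circle>`. Its stroke #ff8800 means score at S488, F1768. After flipping Y the toolpath is (209.173,85.530) → (206.748,92.993) → (200.400,97.605) → (192.554,97.605) → (186.206,92.993) → (183.781,85.530) → (186.206,78.067) → (192.554,73.455) → (200.400,73.455) → (206.748,78.067) → (209.173,85.530), returning to the start.

Shape 5 is a rectangle drawn with `<path>`. Its stroke #ff8800 means score at S488, F1768. After flipping Y the toolpath is (146.724,157.067) → (282.493,157.067) → (282.493,81.022) → (146.724,81.022) → (146.724,157.067), returning to the start.

Shape 6 is a line segment drawn with `<line>`. Its stroke #ff8800 means score at S488, F1768. After flipping Y the toolpath is (129.919,77.834) → (201.202,161.682).

Shape 7 is a line segment drawn with `<path>`. Its stroke #ff8800 means score at S488, F1768. After flipping Y the toolpath is (185.925,133.421) → (169.569,52.211).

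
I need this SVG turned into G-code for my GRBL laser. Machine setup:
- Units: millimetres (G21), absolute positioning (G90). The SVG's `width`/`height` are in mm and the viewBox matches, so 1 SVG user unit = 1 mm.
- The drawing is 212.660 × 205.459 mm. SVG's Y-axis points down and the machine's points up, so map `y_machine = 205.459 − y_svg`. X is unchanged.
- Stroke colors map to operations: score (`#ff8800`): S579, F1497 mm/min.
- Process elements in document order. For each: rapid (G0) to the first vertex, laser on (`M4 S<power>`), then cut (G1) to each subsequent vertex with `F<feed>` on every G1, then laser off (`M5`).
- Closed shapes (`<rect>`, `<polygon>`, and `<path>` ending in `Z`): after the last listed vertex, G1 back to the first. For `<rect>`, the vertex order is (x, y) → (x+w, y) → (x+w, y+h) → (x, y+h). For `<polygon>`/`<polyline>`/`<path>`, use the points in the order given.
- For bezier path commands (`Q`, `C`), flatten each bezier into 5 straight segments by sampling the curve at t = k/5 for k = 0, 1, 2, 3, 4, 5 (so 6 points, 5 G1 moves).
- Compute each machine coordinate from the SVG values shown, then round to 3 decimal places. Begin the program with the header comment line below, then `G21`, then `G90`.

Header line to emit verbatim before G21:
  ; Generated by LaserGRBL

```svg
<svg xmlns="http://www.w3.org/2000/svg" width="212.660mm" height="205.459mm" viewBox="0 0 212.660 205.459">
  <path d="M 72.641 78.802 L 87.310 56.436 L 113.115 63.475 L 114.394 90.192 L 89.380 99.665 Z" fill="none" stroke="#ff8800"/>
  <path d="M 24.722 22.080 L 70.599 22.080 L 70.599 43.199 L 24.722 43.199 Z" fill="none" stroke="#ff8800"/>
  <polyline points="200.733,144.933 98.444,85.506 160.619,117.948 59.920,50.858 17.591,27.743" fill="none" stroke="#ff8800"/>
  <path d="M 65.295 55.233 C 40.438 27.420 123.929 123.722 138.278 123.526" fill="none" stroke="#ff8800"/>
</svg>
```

Since the viewBox matches the mm dimensions, user units are millimetres directly. The only transform is the Y-flip y_m = 205.459 − y_svg.

Shape 1 is a regular polygon drawn with `<path>`. Its stroke #ff8800 means score at S579, F1497. After flipping Y the toolpath is (72.641,126.657) → (87.310,149.023) → (113.115,141.984) → (114.394,115.267) → (89.380,105.794) → (72.641,126.657), returning to the start.

Shape 2 is a rectangle drawn with `<path>`. Its stroke #ff8800 means score at S579, F1497. After flipping Y the toolpath is (24.722,183.379) → (70.599,183.379) → (70.599,162.260) → (24.722,162.260) → (24.722,183.379), returning to the start.

Shape 3 is a open polyline drawn with `<polyline>`. Its stroke #ff8800 means score at S579, F1497. After flipping Y the toolpath is (200.733,60.526) → (98.444,119.953) → (160.619,87.511) → (59.920,154.601) → (17.591,177.716).

Shape 4 is a cubic bezier drawn with `<path>`. Its stroke #ff8800 means score at S579, F1497. After flipping Y the toolpath is (65.295,150.226) → (61.963,153.785) → (76.114,138.146) → (99.230,113.898) → (122.791,91.630) → (138.278,81.933).

; Generated by LaserGRBL
G21
G90
G0 X72.641 Y126.657
M4 S579
G1 X87.310 Y149.023 F1497
G1 X113.115 Y141.984 F1497
G1 X114.394 Y115.267 F1497
G1 X89.380 Y105.794 F1497
G1 X72.641 Y126.657 F1497
M5
G0 X24.722 Y183.379
M4 S579
G1 X70.599 Y183.379 F1497
G1 X70.599 Y162.260 F1497
G1 X24.722 Y162.260 F1497
G1 X24.722 Y183.379 F1497
M5
G0 X200.733 Y60.526
M4 S579
G1 X98.444 Y119.953 F1497
G1 X160.619 Y87.511 F1497
G1 X59.920 Y154.601 F1497
G1 X17.591 Y177.716 F1497
M5
G0 X65.295 Y150.226
M4 S579
G1 X61.963 Y153.785 F1497
G1 X76.114 Y138.146 F1497
G1 X99.230 Y113.898 F1497
G1 X122.791 Y91.630 F1497
G1 X138.278 Y81.933 F1497
M5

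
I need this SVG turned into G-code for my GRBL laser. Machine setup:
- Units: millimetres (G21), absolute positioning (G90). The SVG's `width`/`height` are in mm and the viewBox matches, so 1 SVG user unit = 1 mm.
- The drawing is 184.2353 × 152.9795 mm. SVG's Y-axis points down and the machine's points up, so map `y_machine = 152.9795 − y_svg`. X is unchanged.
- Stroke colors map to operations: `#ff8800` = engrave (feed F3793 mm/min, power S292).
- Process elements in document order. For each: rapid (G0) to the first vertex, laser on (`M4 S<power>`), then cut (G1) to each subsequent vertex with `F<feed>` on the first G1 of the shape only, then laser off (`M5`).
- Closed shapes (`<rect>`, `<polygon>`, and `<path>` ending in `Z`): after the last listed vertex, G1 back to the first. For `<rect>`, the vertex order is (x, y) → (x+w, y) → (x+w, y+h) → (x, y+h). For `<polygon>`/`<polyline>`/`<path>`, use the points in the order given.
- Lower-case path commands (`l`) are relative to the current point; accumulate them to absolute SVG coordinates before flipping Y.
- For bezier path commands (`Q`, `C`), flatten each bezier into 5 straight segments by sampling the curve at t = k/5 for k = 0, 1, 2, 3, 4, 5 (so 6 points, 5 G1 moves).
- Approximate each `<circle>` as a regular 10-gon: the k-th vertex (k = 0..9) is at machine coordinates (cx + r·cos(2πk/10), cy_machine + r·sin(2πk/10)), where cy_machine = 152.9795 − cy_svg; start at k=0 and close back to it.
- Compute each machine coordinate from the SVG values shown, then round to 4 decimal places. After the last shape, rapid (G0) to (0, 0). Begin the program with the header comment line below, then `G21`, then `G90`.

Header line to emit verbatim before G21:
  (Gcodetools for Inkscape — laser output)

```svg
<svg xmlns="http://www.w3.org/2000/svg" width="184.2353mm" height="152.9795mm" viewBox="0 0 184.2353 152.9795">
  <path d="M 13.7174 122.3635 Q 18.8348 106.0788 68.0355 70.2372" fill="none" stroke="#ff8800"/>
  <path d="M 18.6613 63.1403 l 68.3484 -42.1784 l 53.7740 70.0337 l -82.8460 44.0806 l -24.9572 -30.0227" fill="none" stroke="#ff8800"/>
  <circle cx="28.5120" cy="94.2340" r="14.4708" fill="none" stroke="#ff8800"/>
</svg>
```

Since the viewBox matches the mm dimensions, user units are millimetres directly. The only transform is the Y-flip y_m = 152.9795 − y_svg.

Shape 1 is a quadratic bezier drawn with `<path>`. Its stroke #ff8800 means engrave at S292, F3793. After flipping Y the toolpath is (13.7174,30.6160) → (17.5277,37.9122) → (24.8646,46.7729) → (35.7283,57.1981) → (50.1186,69.1879) → (68.0355,82.7423).

Shape 2 is a open polyline drawn with `<path>`. Its stroke #ff8800 means engrave at S292, F3793. After flipping Y the toolpath is (18.6613,89.8392) → (87.0097,132.0176) → (140.7837,61.9839) → (57.9377,17.9033) → (32.9805,47.9260).

Shape 3 is a circle drawn with `<circle>`. Its stroke #ff8800 means engrave at S292, F3793. After flipping Y the toolpath is (42.9828,58.7455) → (40.2191,67.2512) → (32.9837,72.5080) → (24.0403,72.5080) → (16.8049,67.2512) → (14.0412,58.7455) → (16.8049,50.2398) → (24.0403,44.9830) → (32.9837,44.9830) → (40.2191,50.2398) → (42.9828,58.7455), returning to the start.

(Gcodetools for Inkscape — laser output)
G21
G90
G0 X13.7174 Y30.6160
M4 S292
G1 X17.5277 Y37.9122 F3793
G1 X24.8646 Y46.7729
G1 X35.7283 Y57.1981
G1 X50.1186 Y69.1879
G1 X68.0355 Y82.7423
M5
G0 X18.6613 Y89.8392
M4 S292
G1 X87.0097 Y132.0176 F3793
G1 X140.7837 Y61.9839
G1 X57.9377 Y17.9033
G1 X32.9805 Y47.9260
M5
G0 X42.9828 Y58.7455
M4 S292
G1 X40.2191 Y67.2512 F3793
G1 X32.9837 Y72.5080
G1 X24.0403 Y72.5080
G1 X16.8049 Y67.2512
G1 X14.0412 Y58.7455
G1 X16.8049 Y50.2398
G1 X24.0403 Y44.9830
G1 X32.9837 Y44.9830
G1 X40.2191 Y50.2398
G1 X42.9828 Y58.7455
M5
G0 X0.0000 Y0.0000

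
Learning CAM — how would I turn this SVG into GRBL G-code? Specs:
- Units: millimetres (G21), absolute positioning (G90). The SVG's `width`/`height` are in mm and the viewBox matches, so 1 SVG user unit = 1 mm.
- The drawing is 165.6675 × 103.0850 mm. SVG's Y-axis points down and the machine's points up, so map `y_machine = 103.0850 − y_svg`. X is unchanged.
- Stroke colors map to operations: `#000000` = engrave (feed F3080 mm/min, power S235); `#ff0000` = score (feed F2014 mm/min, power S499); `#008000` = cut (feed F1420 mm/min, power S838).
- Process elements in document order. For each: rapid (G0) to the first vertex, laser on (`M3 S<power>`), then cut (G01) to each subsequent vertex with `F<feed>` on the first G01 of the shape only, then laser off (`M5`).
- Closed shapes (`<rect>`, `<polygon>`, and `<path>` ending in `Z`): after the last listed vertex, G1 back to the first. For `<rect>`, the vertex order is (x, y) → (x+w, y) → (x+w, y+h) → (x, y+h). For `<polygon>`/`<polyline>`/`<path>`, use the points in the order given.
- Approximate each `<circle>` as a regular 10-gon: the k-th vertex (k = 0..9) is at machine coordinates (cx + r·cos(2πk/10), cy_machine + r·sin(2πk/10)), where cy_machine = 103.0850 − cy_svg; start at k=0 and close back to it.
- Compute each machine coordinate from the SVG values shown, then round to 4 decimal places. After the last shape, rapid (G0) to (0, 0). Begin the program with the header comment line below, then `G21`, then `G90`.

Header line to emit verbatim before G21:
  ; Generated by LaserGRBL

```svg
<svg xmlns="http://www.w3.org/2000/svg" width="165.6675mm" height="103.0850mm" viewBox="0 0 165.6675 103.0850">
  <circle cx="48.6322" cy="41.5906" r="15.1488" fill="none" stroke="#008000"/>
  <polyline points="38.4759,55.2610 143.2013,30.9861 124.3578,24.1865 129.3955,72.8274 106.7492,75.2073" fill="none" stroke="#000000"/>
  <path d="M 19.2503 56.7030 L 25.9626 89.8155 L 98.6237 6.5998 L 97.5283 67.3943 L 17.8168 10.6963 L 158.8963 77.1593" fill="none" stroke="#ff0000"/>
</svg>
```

; Generated by LaserGRBL
G21
G90
G0 X63.7810 Y61.4944
M3 S838
G01 X60.8878 Y70.3986 F1420
G01 X53.3134 Y75.9018
G01 X43.9510 Y75.9018
G01 X36.3766 Y70.3986
G01 X33.4834 Y61.4944
G01 X36.3766 Y52.5902
G01 X43.9510 Y47.0870
G01 X53.3134 Y47.0870
G01 X60.8878 Y52.5902
G01 X63.7810 Y61.4944
M5
G0 X38.4759 Y47.8240
M3 S235
G01 X143.2013 Y72.0989 F3080
G01 X124.3578 Y78.8985
G01 X129.3955 Y30.2576
G01 X106.7492 Y27.8777
M5
G0 X19.2503 Y46.3820
M3 S499
G01 X25.9626 Y13.2695 F2014
G01 X98.6237 Y96.4852
G01 X97.5283 Y35.6907
G01 X17.8168 Y92.3887
G01 X158.8963 Y25.9257
M5
G0 X0.0000 Y0.0000

1 u = 1 mm; y_m = 103.0850 − y.

[1] `<circle>` circle, #008000→cut S838 F1420: (63.7810,61.4944) → (60.8878,70.3986) → (53.3134,75.9018) → (43.9510,75.9018) → (36.3766,70.3986) → (33.4834,61.4944) → (36.3766,52.5902) → (43.9510,47.0870) → (53.3134,47.0870) → (60.8878,52.5902) → (63.7810,61.4944) (closed)

[2] `<polyline>` open polyline, #000000→engrave S235 F3080: (38.4759,47.8240) → (143.2013,72.0989) → (124.3578,78.8985) → (129.3955,30.2576) → (106.7492,27.8777)

[3] `<path>` open polyline, #ff0000→score S499 F2014: (19.2503,46.3820) → (25.9626,13.2695) → (98.6237,96.4852) → (97.5283,35.6907) → (17.8168,92.3887) → (158.8963,25.9257)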